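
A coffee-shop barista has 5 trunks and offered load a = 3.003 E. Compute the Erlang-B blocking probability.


B(c,a) = (a^c/c!) / Σ_{k=0}^{c} a^k/k!
a^5/5! = 2.035145
Σ terms (k=0..5): 1.00000 + 3.00300 + 4.50900 + 4.51351 + 3.38852 + 2.03515 = 18.449184
B = 2.035145/18.449184 = 0.110311

Final: 0.110311


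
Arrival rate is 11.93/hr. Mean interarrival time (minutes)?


Mean interarrival time = 1/λ = 1/11.93 hour = 0.08382 hour
In minutes: 0.08382 × 60 = 5.0293 min

Final: 5.0293 min


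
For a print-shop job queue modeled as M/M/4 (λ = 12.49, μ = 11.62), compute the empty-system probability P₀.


a = λ/μ = 12.49/11.62 = 1.0749; ρ = a/c = 0.2687
Σ_{k=0}^{3} a^k/k! (terms k=0..3) = 1.00000 + 1.07487 + 0.57767 + 0.20697 = 2.85952
Tail: a^4/(4!(1−ρ)) = 1.33483/(24·0.7313) = 0.07606
P₀ = 1/(2.85952 + 0.07606) = 1/2.93557 = 0.340649

Final: 0.340649


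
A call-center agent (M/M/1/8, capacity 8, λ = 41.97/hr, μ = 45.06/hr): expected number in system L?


ρ = 41.97/45.06 = 0.9314
L = ρ[1 − (K+1)ρ^K + Kρ^(K+1)] / [(1−ρ)(1−ρ^(K+1))]
Numerator: 0.9314·(1 − 9·0.566477 + 8·0.527631) = 0.114335
Denominator: (0.06858)·(0.472369) = 0.032393
L = 0.114335/0.032393 = 3.5296

Final: 3.5296


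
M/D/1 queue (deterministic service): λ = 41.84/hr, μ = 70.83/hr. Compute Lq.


ρ = 41.84/70.83 = 0.5907
M/D/1: Lq = ρ²/(2(1−ρ)) = 0.3489/(2·0.4093) = 0.42627

Final: 0.42627


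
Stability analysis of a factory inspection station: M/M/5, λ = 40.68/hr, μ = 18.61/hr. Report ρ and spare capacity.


Total capacity cμ = 5·18.61 = 93.05/hr
ρ = λ/(cμ) = 40.68/93.05 = 0.4372
Stable ⇔ ρ < 1: YES
Spare capacity = cμ − λ = 93.05 − 40.68 = 52.37/hr

Final: ρ = 0.4372; stable; margin = 52.37/hr


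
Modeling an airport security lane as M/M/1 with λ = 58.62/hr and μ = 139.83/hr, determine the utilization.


ρ = λ/μ = 58.62/139.83 = 0.4192

Final: 0.4192


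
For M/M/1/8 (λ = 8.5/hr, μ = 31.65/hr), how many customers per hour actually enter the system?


ρ = 0.2686; P_K = (1−ρ)ρ^8/(1−ρ^9) = 0.00001979
λ_eff = λ(1 − P_K) = 8.5·(1 − 0.00001979) = 8.5·0.999980 = 8.4998 /hr

Final: 8.4998 /hr


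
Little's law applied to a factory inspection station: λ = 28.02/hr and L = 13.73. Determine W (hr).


W = L/λ = 13.73/28.02 = 0.4900 hr

Final: 0.4900 hr


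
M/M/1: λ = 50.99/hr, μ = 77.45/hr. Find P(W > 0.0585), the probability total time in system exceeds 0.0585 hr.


W ~ Exponential(μ−λ) for M/M/1.
μ − λ = 77.45 − 50.99 = 26.4600
P(W > t) = e^{−(μ−λ)t} = e^{−1.5479} = 0.212692

Final: 0.212692


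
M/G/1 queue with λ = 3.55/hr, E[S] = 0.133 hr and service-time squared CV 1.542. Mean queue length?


ρ = λ·E[S] = 3.55·0.133 = 0.4722
Lq = ρ²(1+C_s²)/(2(1−ρ)) = 0.2229·(1+1.542)/(2·0.5278)
= 0.2229·2.5420/1.0557 = 0.53678

Final: 0.53678


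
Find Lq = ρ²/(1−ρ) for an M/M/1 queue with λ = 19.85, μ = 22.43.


ρ = 19.85/22.43 = 0.8850
Lq = ρ²/(1−ρ) = 0.7832/0.1150 = 6.8088

Final: 6.8088


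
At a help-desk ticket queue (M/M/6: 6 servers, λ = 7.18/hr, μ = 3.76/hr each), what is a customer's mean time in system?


a = 1.9096; ρ = 0.3183; P₀ = 0.147978
Lq = P₀·a^c·ρ/(c!(1−ρ)²) = 0.006824
Wq = Lq/λ = 0.006824/7.18 = 0.0009504 hr
W = Wq + 1/μ = 0.0009504 + 0.26596 = 0.26691 hr

Final: 0.26691 hr


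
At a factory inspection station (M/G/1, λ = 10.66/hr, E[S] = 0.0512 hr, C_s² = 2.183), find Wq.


ρ = λ·E[S] = 10.66·0.0512 = 0.5458
E[S²] = E[S]²(1+C_s²) = 0.0512²·(1+2.183) = 0.008344
Wq = λ·E[S²]/(2(1−ρ)) = 10.66·0.008344/(2·0.4542) = 0.09791 hr

Final: 0.09791 hr


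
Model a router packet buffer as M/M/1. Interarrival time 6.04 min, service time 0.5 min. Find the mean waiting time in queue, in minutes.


λ = 60/6.04 = 9.9338 /hr
μ = 60/0.5 = 120.0000 /hr
ρ = λ/μ = 9.9338/120.0000 = 0.08278
Wq = ρ/(μ−λ) = 0.08278/(120.0000−9.9338) = 0.0007521 hr
In minutes: 0.0007521·60 = 0.04513 min

Final: 0.04513 min


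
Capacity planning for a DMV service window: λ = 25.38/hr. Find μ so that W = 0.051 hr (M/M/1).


W = 1/(μ−λ) ⇒ μ − λ = 1/W = 1/0.051 = 19.6078
μ = λ + 1/W = 25.38 + 19.6078 = 44.9878 per hr

Final: 44.9878 /hr


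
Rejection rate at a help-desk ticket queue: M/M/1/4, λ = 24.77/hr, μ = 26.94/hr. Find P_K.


ρ = λ/μ = 24.77/26.94 = 0.9195
P_K = (1−ρ)ρ^K/(1−ρ^(K+1)) = (0.08055·0.714683)/(1 − 0.657116)
= 0.057567/0.342884 = 0.167891

Final: 0.167891


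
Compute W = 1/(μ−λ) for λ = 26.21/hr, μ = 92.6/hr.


W = 1/(μ−λ) = 1/(92.6 − 26.21) = 1/66.39 = 0.01506 hr

Final: 0.01506 hr


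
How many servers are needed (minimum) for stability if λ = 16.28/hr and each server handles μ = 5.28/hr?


Stability requires cμ > λ ⇔ c > λ/μ.
λ/μ = 16.28/5.28 = 3.0833
Minimum integer c = ⌊3.0833⌋ + 1 = 4
Check: 4·5.28 = 21.12 > 16.28, while 3·5.28 = 15.84 ≤ 16.28

Final: 4 servers


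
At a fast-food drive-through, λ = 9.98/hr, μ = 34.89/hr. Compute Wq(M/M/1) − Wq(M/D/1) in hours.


ρ = 9.98/34.89 = 0.2860
Wq(M/M/1) = ρ/(μ−λ) = 0.2860/24.91 = 0.01148 hr
Wq(M/D/1) = ρ/(2(μ−λ)) = 0.005742 hr
Savings = 0.01148 − 0.005742 = 0.005742 hr

Final: 0.005742 hr


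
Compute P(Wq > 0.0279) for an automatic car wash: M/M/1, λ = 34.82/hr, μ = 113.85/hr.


ρ = 34.82/113.85 = 0.3058
P(Wq > t) = ρ·e^{−(μ−λ)t} = 0.3058·e^{−2.2049}
= 0.3058·0.110257 = 0.033721

Final: 0.033721


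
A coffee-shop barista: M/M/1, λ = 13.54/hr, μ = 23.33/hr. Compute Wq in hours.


ρ = 13.54/23.33 = 0.5804
Wq = ρ/(μ−λ) = 0.5804/(23.33 − 13.54) = 0.5804/9.79 = 0.05928 hr

Final: 0.05928 hr


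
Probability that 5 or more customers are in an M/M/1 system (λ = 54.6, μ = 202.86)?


ρ = 54.6/202.86 = 0.2692
P(N ≥ n) = ρ^n = 0.2692^5 = 0.001412

Final: 0.001412


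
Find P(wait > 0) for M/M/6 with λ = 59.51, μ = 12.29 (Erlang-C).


a = λ/μ = 4.8421; ρ = a/6 = 0.8070
P₀ = 0.005736 (from M/M/c formula)
C(c,a) = [a^c/(c!(1−ρ))]·P₀ = [12889.27246/(720·0.1930)]·0.005736
= 92.76713·0.005736 = 0.532098

Final: 0.532098


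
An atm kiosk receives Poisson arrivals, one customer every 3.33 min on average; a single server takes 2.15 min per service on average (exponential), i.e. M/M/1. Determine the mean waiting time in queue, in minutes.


λ = 60/3.33 = 18.0180 /hr
μ = 60/2.15 = 27.9070 /hr
ρ = λ/μ = 18.0180/27.9070 = 0.6456
Wq = ρ/(μ−λ) = 0.6456/(27.9070−18.0180) = 0.06529 hr
In minutes: 0.06529·60 = 3.917 min

Final: 3.917 min


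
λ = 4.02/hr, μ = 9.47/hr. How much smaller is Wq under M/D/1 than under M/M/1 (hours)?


ρ = 4.02/9.47 = 0.4245
Wq(M/M/1) = ρ/(μ−λ) = 0.4245/5.45 = 0.07789 hr
Wq(M/D/1) = ρ/(2(μ−λ)) = 0.03894 hr
Savings = 0.07789 − 0.03894 = 0.03894 hr

Final: 0.03894 hr


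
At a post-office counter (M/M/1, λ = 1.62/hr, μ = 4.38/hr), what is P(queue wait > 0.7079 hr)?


ρ = 1.62/4.38 = 0.3699
P(Wq > t) = ρ·e^{−(μ−λ)t} = 0.3699·e^{−1.9538}
= 0.3699·0.141734 = 0.052422

Final: 0.052422


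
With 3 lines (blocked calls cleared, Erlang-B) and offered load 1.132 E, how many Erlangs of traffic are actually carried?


B(3,1.132) = 0.080200 (Erlang-B)
Carried load = a(1 − B) = 1.132·(1 − 0.080200) = 1.132·0.919800 = 1.0412 E

Final: 1.0412 Erlangs


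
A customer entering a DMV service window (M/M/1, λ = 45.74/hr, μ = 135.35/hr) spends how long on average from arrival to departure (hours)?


W = 1/(μ−λ) = 1/(135.35 − 45.74) = 1/89.61 = 0.01116 hr

Final: 0.01116 hr


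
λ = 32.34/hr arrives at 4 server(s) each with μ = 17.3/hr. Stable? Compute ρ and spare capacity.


Total capacity cμ = 4·17.3 = 69.20/hr
ρ = λ/(cμ) = 32.34/69.20 = 0.4673
Stable ⇔ ρ < 1: YES
Spare capacity = cμ − λ = 69.20 − 32.34 = 36.86/hr

Final: ρ = 0.4673; stable; margin = 36.86/hr


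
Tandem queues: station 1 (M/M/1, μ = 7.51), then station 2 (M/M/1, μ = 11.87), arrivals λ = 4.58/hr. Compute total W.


Each node sees arrival rate λ = 4.58/hr (tandem ⇒ throughput preserved).
W₁ = 1/(μ₁−λ) = 1/(7.51−4.58) = 0.34130 hr
W₂ = 1/(μ₂−λ) = 1/(11.87−4.58) = 0.13717 hr
W_total = W₁ + W₂ = 0.34130 + 0.13717 = 0.47847 hr

Final: 0.47847 hr


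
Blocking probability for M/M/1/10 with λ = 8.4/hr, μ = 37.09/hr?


ρ = λ/μ = 8.4/37.09 = 0.2265
P_K = (1−ρ)ρ^K/(1−ρ^(K+1)) = (0.7735·0.0000003550)/(1 − 0.00000008040)
= 0.0000002746/1.000000 = 0.0000002746

Final: 0.0000002746


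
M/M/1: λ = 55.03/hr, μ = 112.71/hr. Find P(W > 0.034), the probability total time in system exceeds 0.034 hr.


W ~ Exponential(μ−λ) for M/M/1.
μ − λ = 112.71 − 55.03 = 57.6800
P(W > t) = e^{−(μ−λ)t} = e^{−1.9611} = 0.140701

Final: 0.140701


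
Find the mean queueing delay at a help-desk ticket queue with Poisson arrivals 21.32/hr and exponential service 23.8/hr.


ρ = 21.32/23.8 = 0.8958
Wq = ρ/(μ−λ) = 0.8958/(23.8 − 21.32) = 0.8958/2.48 = 0.3612 hr

Final: 0.3612 hr


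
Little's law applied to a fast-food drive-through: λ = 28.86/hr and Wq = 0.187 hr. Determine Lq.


Lq = λWq = 28.86·0.187 = 5.3968

Final: 5.3968


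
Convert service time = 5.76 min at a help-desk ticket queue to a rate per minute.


μ = 1/(service time) in consistent units.
1 minute = 1 min, so μ = 1/5.76 = 0.1736 per minute

Final: 0.1736 /min


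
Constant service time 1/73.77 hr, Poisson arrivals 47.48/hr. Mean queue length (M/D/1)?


ρ = 47.48/73.77 = 0.6436
M/D/1: Lq = ρ²/(2(1−ρ)) = 0.4142/(2·0.3564) = 0.58119

Final: 0.58119


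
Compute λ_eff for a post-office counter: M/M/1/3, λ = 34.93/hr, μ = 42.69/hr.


ρ = 0.8182; P_K = (1−ρ)ρ^3/(1−ρ^4) = 0.180462
λ_eff = λ(1 − P_K) = 34.93·(1 − 0.180462) = 34.93·0.819538 = 28.6265 /hr

Final: 28.6265 /hr


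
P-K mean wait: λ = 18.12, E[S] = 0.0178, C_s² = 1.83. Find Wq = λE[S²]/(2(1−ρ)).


ρ = λ·E[S] = 18.12·0.0178 = 0.3225
E[S²] = E[S]²(1+C_s²) = 0.0178²·(1+1.83) = 0.0008967
Wq = λ·E[S²]/(2(1−ρ)) = 18.12·0.0008967/(2·0.6775) = 0.01199 hr

Final: 0.01199 hr


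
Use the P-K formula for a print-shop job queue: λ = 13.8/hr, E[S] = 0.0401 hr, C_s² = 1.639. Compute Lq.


ρ = λ·E[S] = 13.8·0.0401 = 0.5534
Lq = ρ²(1+C_s²)/(2(1−ρ)) = 0.3062·(1+1.639)/(2·0.4466)
= 0.3062·2.6390/0.8932 = 0.90473

Final: 0.90473


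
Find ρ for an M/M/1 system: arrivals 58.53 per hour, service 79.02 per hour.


ρ = λ/μ = 58.53/79.02 = 0.7407

Final: 0.7407


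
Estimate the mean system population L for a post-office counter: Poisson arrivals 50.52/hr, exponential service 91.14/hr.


ρ = λ/μ = 50.52/91.14 = 0.5543
L = ρ/(1−ρ) = 0.5543/(1 − 0.5543) = 0.5543/0.4457 = 1.2437

Final: 1.2437


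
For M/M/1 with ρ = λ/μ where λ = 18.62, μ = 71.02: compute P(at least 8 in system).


ρ = 18.62/71.02 = 0.2622
P(N ≥ n) = ρ^n = 0.2622^8 = 0.00002233

Final: 0.00002233


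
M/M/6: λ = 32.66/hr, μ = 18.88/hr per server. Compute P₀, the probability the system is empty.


a = λ/μ = 32.66/18.88 = 1.7299; ρ = a/c = 0.2883
Σ_{k=0}^{5} a^k/k! (terms k=0..5) = 1.00000 + 1.72987 + 1.49623 + 0.86276 + 0.37312 + 0.12909 = 5.59107
Tail: a^6/(6!(1−ρ)) = 26.79694/(720·0.7117) = 0.05230
P₀ = 1/(5.59107 + 0.05230) = 1/5.64337 = 0.177199

Final: 0.177199


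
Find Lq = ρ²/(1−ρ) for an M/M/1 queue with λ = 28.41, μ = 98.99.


ρ = 28.41/98.99 = 0.2870
Lq = ρ²/(1−ρ) = 0.08237/0.7130 = 0.1155

Final: 0.1155


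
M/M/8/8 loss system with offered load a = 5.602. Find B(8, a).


B(c,a) = (a^c/c!) / Σ_{k=0}^{c} a^k/k!
a^8/8! = 24.056050
Σ terms (k=0..8): 1.00000 + 5.60200 + 15.69120 + 29.30070 + 41.03564 + 45.97633 + 42.92656 + 34.35352 + 24.05605 = 239.942001
B = 24.056050/239.942001 = 0.100258

Final: 0.100258


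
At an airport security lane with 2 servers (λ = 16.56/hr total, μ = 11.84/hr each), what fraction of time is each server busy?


ρ = λ/(cμ) = 16.56/(2·11.84) = 16.56/23.68 = 0.6993

Final: 0.6993


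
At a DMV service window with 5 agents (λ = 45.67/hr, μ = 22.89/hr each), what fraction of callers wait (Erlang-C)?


a = λ/μ = 1.9952; ρ = a/5 = 0.3990
P₀ = 0.134988 (from M/M/c formula)
C(c,a) = [a^c/(c!(1−ρ))]·P₀ = [31.61740/(120·0.6010)]·0.134988
= 0.43843·0.134988 = 0.059183

Final: 0.059183


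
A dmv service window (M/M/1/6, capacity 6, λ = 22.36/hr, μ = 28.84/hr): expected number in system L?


ρ = 22.36/28.84 = 0.7753
L = ρ[1 − (K+1)ρ^K + Kρ^(K+1)] / [(1−ρ)(1−ρ^(K+1))]
Numerator: 0.7753·(1 − 7·0.217200 + 6·0.168398) = 0.379893
Denominator: (0.2247)·(0.831602) = 0.186851
L = 0.379893/0.186851 = 2.0331

Final: 2.0331


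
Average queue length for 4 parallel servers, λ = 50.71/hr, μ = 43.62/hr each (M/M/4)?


a = λ/μ = 1.1625; ρ = a/4 = 0.2906
P₀ = 0.311775
Lq = P₀·a^c·ρ / (c!·(1−ρ)²) = 0.311775·1.82655·0.2906/(24·0.50320)
= 0.01370

Final: 0.01370


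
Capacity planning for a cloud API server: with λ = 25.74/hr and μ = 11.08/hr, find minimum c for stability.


Stability requires cμ > λ ⇔ c > λ/μ.
λ/μ = 25.74/11.08 = 2.3231
Minimum integer c = ⌊2.3231⌋ + 1 = 3
Check: 3·11.08 = 33.24 > 25.74, while 2·11.08 = 22.16 ≤ 25.74

Final: 3 servers


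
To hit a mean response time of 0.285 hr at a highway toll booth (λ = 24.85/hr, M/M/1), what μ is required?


W = 1/(μ−λ) ⇒ μ − λ = 1/W = 1/0.285 = 3.5088
μ = λ + 1/W = 24.85 + 3.5088 = 28.3588 per hr

Final: 28.3588 /hr


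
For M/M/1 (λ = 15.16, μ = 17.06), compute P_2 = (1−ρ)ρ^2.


ρ = 15.16/17.06 = 0.8886
P_n = (1−ρ)·ρ^n = (1 − 0.8886)·0.8886^2 = 0.1114·0.789660 = 0.087946

Final: 0.087946


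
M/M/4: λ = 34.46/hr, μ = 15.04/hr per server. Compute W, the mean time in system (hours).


a = 2.2912; ρ = 0.5728; P₀ = 0.094261
Lq = P₀·a^c·ρ/(c!(1−ρ)²) = 0.33974
Wq = Lq/λ = 0.33974/34.46 = 0.009859 hr
W = Wq + 1/μ = 0.009859 + 0.06649 = 0.07635 hr

Final: 0.07635 hr


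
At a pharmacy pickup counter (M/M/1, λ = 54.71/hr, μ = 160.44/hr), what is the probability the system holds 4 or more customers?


ρ = 54.71/160.44 = 0.3410
P(N ≥ n) = ρ^n = 0.3410^4 = 0.013521

Final: 0.013521


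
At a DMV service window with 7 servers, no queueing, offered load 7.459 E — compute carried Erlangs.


B(7,7.459) = 0.276771 (Erlang-B)
Carried load = a(1 − B) = 7.459·(1 − 0.276771) = 7.459·0.723229 = 5.3946 E

Final: 5.3946 Erlangs


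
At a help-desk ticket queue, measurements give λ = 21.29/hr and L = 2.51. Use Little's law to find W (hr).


W = L/λ = 2.51/21.29 = 0.1179 hr

Final: 0.1179 hr


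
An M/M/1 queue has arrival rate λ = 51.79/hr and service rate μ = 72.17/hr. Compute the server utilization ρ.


ρ = λ/μ = 51.79/72.17 = 0.7176

Final: 0.7176


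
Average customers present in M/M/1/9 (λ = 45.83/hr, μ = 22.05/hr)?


ρ = 45.83/22.05 = 2.0785
L = ρ[1 − (K+1)ρ^K + Kρ^(K+1)] / [(1−ρ)(1−ρ^(K+1))]
Numerator: 2.0785·(1 − 10·723.887989 + 9·1504.570819) = 13101.056240
Denominator: (-1.0785)·(-1503.570819) = 1621.538053
L = 13101.056240/1621.538053 = 8.0794

Final: 8.0794


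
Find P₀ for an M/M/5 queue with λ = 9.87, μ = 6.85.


a = λ/μ = 9.87/6.85 = 1.4409; ρ = a/c = 0.2882
Σ_{k=0}^{4} a^k/k! (terms k=0..4) = 1.00000 + 1.44088 + 1.03806 + 0.49857 + 0.17960 = 4.15711
Tail: a^5/(5!(1−ρ)) = 6.21059/(120·0.7118) = 0.07271
P₀ = 1/(4.15711 + 0.07271) = 1/4.22981 = 0.236417

Final: 0.236417


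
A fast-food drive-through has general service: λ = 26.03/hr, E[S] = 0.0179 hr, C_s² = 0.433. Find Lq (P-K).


ρ = λ·E[S] = 26.03·0.0179 = 0.4659
Lq = ρ²(1+C_s²)/(2(1−ρ)) = 0.2171·(1+0.433)/(2·0.5341)
= 0.2171·1.4330/1.0681 = 0.29126

Final: 0.29126


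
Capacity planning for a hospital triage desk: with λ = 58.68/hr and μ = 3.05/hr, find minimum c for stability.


Stability requires cμ > λ ⇔ c > λ/μ.
λ/μ = 58.68/3.05 = 19.2393
Minimum integer c = ⌊19.2393⌋ + 1 = 20
Check: 20·3.05 = 61.00 > 58.68, while 19·3.05 = 57.95 ≤ 58.68

Final: 20 servers


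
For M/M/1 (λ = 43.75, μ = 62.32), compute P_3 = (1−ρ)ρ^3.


ρ = 43.75/62.32 = 0.7020
P_n = (1−ρ)·ρ^n = (1 − 0.7020)·0.7020^3 = 0.2980·0.345981 = 0.103095

Final: 0.103095


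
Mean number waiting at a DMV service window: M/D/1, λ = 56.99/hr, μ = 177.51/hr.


ρ = 56.99/177.51 = 0.3211
M/D/1: Lq = ρ²/(2(1−ρ)) = 0.1031/(2·0.6789) = 0.07591

Final: 0.07591


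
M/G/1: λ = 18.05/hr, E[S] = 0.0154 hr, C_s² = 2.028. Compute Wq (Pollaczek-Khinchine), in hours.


ρ = λ·E[S] = 18.05·0.0154 = 0.2780
E[S²] = E[S]²(1+C_s²) = 0.0154²·(1+2.028) = 0.0007181
Wq = λ·E[S²]/(2(1−ρ)) = 18.05·0.0007181/(2·0.7220) = 0.008976 hr

Final: 0.008976 hr


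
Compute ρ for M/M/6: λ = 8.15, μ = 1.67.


ρ = λ/(cμ) = 8.15/(6·1.67) = 8.15/10.02 = 0.8134

Final: 0.8134


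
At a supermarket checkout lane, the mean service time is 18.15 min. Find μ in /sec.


μ = 1/(service time) in consistent units.
1 second = 0.0166667 min, so μ = 0.0166667/18.15 = 0.0009183 per second

Final: 0.0009183 /sec


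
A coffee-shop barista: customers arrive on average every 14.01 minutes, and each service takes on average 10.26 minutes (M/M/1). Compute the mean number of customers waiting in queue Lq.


λ = 60/14.01 = 4.2827 /hr
μ = 60/10.26 = 5.8480 /hr
ρ = λ/μ = 4.2827/5.8480 = 0.7323
Lq = ρ²/(1−ρ) = 0.5363/0.2677 = 2.0037

Final: 2.0037


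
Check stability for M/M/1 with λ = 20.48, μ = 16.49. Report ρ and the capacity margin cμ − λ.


Total capacity cμ = 1·16.49 = 16.49/hr
ρ = λ/(cμ) = 20.48/16.49 = 1.2420
Stable ⇔ ρ < 1: NO
Spare capacity = cμ − λ = 16.49 − 20.48 = -3.99/hr

Final: ρ = 1.2420; unstable; margin = -3.99/hr


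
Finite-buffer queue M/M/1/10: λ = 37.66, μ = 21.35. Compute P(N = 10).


ρ = λ/μ = 37.66/21.35 = 1.7639
P_K = (1−ρ)ρ^K/(1−ρ^(K+1)) = (-0.7639·291.624739)/(1 − 514.406917)
= -222.782178/-513.406917 = 0.433929

Final: 0.433929


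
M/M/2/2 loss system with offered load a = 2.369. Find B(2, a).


B(c,a) = (a^c/c!) / Σ_{k=0}^{c} a^k/k!
a^2/2! = 2.806081
Σ terms (k=0..2): 1.00000 + 2.36900 + 2.80608 = 6.175081
B = 2.806081/6.175081 = 0.454420

Final: 0.454420


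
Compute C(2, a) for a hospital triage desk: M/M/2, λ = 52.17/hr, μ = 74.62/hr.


a = λ/μ = 0.6991; ρ = a/2 = 0.3496
P₀ = 0.481952 (from M/M/c formula)
C(c,a) = [a^c/(c!(1−ρ))]·P₀ = [0.48880/(2·0.6504)]·0.481952
= 0.37575·0.481952 = 0.181095

Final: 0.181095


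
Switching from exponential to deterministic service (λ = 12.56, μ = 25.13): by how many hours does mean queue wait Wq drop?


ρ = 12.56/25.13 = 0.4998
Wq(M/M/1) = ρ/(μ−λ) = 0.4998/12.57 = 0.03976 hr
Wq(M/D/1) = ρ/(2(μ−λ)) = 0.01988 hr
Savings = 0.03976 − 0.01988 = 0.01988 hr

Final: 0.01988 hr


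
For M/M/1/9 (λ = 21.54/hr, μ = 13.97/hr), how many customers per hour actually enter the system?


ρ = 1.5419; P_K = (1−ρ)ρ^9/(1−ρ^10) = 0.356129
λ_eff = λ(1 − P_K) = 21.54·(1 − 0.356129) = 21.54·0.643871 = 13.8690 /hr

Final: 13.8690 /hr


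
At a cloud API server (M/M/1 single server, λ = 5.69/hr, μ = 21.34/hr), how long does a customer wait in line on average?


ρ = 5.69/21.34 = 0.2666
Wq = ρ/(μ−λ) = 0.2666/(21.34 − 5.69) = 0.2666/15.65 = 0.01704 hr

Final: 0.01704 hr


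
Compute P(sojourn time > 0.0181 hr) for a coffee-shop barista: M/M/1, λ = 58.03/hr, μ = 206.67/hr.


W ~ Exponential(μ−λ) for M/M/1.
μ − λ = 206.67 − 58.03 = 148.6400
P(W > t) = e^{−(μ−λ)t} = e^{−2.6904} = 0.067855

Final: 0.067855


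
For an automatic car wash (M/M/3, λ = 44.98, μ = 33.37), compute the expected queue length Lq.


a = λ/μ = 1.3479; ρ = a/3 = 0.4493
P₀ = 0.250154
Lq = P₀·a^c·ρ / (c!·(1−ρ)²) = 0.250154·2.44901·0.4493/(6·0.30326)
= 0.15127

Final: 0.15127


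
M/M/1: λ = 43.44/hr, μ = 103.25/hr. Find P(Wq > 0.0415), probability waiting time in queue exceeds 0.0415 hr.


ρ = 43.44/103.25 = 0.4207
P(Wq > t) = ρ·e^{−(μ−λ)t} = 0.4207·e^{−2.4821}
= 0.4207·0.083566 = 0.035159

Final: 0.035159


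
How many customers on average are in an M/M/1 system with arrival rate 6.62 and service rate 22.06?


ρ = λ/μ = 6.62/22.06 = 0.3001
L = ρ/(1−ρ) = 0.3001/(1 − 0.3001) = 0.3001/0.6999 = 0.4288

Final: 0.4288


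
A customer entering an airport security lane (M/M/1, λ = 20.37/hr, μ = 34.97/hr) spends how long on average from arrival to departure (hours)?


W = 1/(μ−λ) = 1/(34.97 − 20.37) = 1/14.60 = 0.06849 hr

Final: 0.06849 hr


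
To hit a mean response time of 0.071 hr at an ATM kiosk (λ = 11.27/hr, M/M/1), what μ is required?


W = 1/(μ−λ) ⇒ μ − λ = 1/W = 1/0.071 = 14.0845
μ = λ + 1/W = 11.27 + 14.0845 = 25.3545 per hr

Final: 25.3545 /hr


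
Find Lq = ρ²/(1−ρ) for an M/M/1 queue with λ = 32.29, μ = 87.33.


ρ = 32.29/87.33 = 0.3697
Lq = ρ²/(1−ρ) = 0.1367/0.6303 = 0.2169

Final: 0.2169


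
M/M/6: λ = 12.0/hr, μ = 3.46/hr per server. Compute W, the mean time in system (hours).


a = 3.4682; ρ = 0.5780; P₀ = 0.029964
Lq = P₀·a^c·ρ/(c!(1−ρ)²) = 0.23512
Wq = Lq/λ = 0.23512/12.0 = 0.01959 hr
W = Wq + 1/μ = 0.01959 + 0.28902 = 0.30861 hr

Final: 0.30861 hr


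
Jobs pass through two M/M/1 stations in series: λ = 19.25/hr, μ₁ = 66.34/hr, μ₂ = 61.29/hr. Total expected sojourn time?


Each node sees arrival rate λ = 19.25/hr (tandem ⇒ throughput preserved).
W₁ = 1/(μ₁−λ) = 1/(66.34−19.25) = 0.02124 hr
W₂ = 1/(μ₂−λ) = 1/(61.29−19.25) = 0.02379 hr
W_total = W₁ + W₂ = 0.02124 + 0.02379 = 0.04502 hr

Final: 0.04502 hr


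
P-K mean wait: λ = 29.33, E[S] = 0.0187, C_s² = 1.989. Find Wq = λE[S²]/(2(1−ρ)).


ρ = λ·E[S] = 29.33·0.0187 = 0.5485
E[S²] = E[S]²(1+C_s²) = 0.0187²·(1+1.989) = 0.001045
Wq = λ·E[S²]/(2(1−ρ)) = 29.33·0.001045/(2·0.4515) = 0.03395 hr

Final: 0.03395 hr


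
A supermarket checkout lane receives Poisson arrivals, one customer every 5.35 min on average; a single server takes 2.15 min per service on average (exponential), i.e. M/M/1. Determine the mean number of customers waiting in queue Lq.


λ = 60/5.35 = 11.2150 /hr
μ = 60/2.15 = 27.9070 /hr
ρ = λ/μ = 11.2150/27.9070 = 0.4019
Lq = ρ²/(1−ρ) = 0.1615/0.5981 = 0.2700

Final: 0.2700


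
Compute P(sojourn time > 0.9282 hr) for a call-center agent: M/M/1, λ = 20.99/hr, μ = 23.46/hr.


W ~ Exponential(μ−λ) for M/M/1.
μ − λ = 23.46 − 20.99 = 2.4700
P(W > t) = e^{−(μ−λ)t} = e^{−2.2927} = 0.100998

Final: 0.100998


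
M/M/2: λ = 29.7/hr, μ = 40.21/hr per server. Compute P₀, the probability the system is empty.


a = λ/μ = 29.7/40.21 = 0.7386; ρ = a/c = 0.3693
Σ_{k=0}^{1} a^k/k! (terms k=0..1) = 1.00000 + 0.73862 = 1.73862
Tail: a^2/(2!(1−ρ)) = 0.54556/(2·0.6307) = 0.43251
P₀ = 1/(1.73862 + 0.43251) = 1/2.17114 = 0.460588

Final: 0.460588


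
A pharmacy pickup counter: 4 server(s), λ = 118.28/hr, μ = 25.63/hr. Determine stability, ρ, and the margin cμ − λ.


Total capacity cμ = 4·25.63 = 102.52/hr
ρ = λ/(cμ) = 118.28/102.52 = 1.1537
Stable ⇔ ρ < 1: NO
Spare capacity = cμ − λ = 102.52 − 118.28 = -15.76/hr

Final: ρ = 1.1537; unstable; margin = -15.76/hr


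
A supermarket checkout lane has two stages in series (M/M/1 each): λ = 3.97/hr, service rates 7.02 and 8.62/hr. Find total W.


Each node sees arrival rate λ = 3.97/hr (tandem ⇒ throughput preserved).
W₁ = 1/(μ₁−λ) = 1/(7.02−3.97) = 0.32787 hr
W₂ = 1/(μ₂−λ) = 1/(8.62−3.97) = 0.21505 hr
W_total = W₁ + W₂ = 0.32787 + 0.21505 = 0.54292 hr

Final: 0.54292 hr


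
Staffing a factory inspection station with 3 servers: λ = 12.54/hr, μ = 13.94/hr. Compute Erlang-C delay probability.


a = λ/μ = 0.8996; ρ = a/3 = 0.2999
P₀ = 0.403638 (from M/M/c formula)
C(c,a) = [a^c/(c!(1−ρ))]·P₀ = [0.72795/(6·0.7001)]·0.403638
= 0.17329·0.403638 = 0.069945

Final: 0.069945


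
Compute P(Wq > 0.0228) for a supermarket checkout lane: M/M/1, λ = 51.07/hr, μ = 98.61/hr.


ρ = 51.07/98.61 = 0.5179
P(Wq > t) = ρ·e^{−(μ−λ)t} = 0.5179·e^{−1.0839}
= 0.5179·0.338270 = 0.175189

Final: 0.175189


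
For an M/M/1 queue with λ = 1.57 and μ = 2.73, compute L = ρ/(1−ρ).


ρ = λ/μ = 1.57/2.73 = 0.5751
L = ρ/(1−ρ) = 0.5751/(1 − 0.5751) = 0.5751/0.4249 = 1.3534

Final: 1.3534


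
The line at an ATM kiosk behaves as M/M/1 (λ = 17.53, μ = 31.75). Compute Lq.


ρ = 17.53/31.75 = 0.5521
Lq = ρ²/(1−ρ) = 0.3048/0.4479 = 0.6806

Final: 0.6806


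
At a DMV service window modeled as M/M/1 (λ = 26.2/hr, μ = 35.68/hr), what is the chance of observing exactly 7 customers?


ρ = 26.2/35.68 = 0.7343
P_n = (1−ρ)·ρ^n = (1 − 0.7343)·0.7343^7 = 0.2657·0.115116 = 0.030586

Final: 0.030586


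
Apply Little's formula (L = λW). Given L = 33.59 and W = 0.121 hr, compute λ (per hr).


λ = L/W = 33.59/0.121 = 277.6033 /hr

Final: 277.6033 /hr


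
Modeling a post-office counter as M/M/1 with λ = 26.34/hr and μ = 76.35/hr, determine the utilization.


ρ = λ/μ = 26.34/76.35 = 0.3450

Final: 0.3450


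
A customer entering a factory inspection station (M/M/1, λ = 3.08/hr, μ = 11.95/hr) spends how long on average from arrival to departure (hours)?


W = 1/(μ−λ) = 1/(11.95 − 3.08) = 1/8.87 = 0.1127 hr

Final: 0.1127 hr


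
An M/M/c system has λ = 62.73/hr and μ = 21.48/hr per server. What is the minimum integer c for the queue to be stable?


Stability requires cμ > λ ⇔ c > λ/μ.
λ/μ = 62.73/21.48 = 2.9204
Minimum integer c = ⌊2.9204⌋ + 1 = 3
Check: 3·21.48 = 64.44 > 62.73, while 2·21.48 = 42.96 ≤ 62.73

Final: 3 servers


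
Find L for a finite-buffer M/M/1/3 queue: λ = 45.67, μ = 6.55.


ρ = 45.67/6.55 = 6.9725
L = ρ[1 − (K+1)ρ^K + Kρ^(K+1)] / [(1−ρ)(1−ρ^(K+1))]
Numerator: 6.9725·(1 − 4·338.976144 + 3·2363.517632) = 39991.917369
Denominator: (-5.9725)·(-2362.517632) = 14110.181642
L = 39991.917369/14110.181642 = 2.8343

Final: 2.8343


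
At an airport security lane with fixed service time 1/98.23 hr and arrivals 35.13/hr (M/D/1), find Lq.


ρ = 35.13/98.23 = 0.3576
M/D/1: Lq = ρ²/(2(1−ρ)) = 0.1279/(2·0.6424) = 0.09955

Final: 0.09955


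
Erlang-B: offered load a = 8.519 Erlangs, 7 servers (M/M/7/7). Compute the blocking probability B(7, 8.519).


B(c,a) = (a^c/c!) / Σ_{k=0}^{c} a^k/k!
a^7/7! = 646.085198
Σ terms (k=0..7): 1.00000 + 8.51900 + 36.28668 + 103.04208 + 219.45386 + 373.90549 + 530.88348 + 646.08520 = 1919.175794
B = 646.085198/1919.175794 = 0.336647

Final: 0.336647


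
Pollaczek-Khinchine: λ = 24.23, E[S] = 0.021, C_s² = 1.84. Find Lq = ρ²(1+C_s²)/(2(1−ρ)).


ρ = λ·E[S] = 24.23·0.021 = 0.5088
Lq = ρ²(1+C_s²)/(2(1−ρ)) = 0.2589·(1+1.84)/(2·0.4912)
= 0.2589·2.8400/0.9823 = 0.74852

Final: 0.74852


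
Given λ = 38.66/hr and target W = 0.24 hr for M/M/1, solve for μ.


W = 1/(μ−λ) ⇒ μ − λ = 1/W = 1/0.24 = 4.1667
μ = λ + 1/W = 38.66 + 4.1667 = 42.8267 per hr

Final: 42.8267 /hr


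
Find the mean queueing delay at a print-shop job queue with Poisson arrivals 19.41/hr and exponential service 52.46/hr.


ρ = 19.41/52.46 = 0.3700
Wq = ρ/(μ−λ) = 0.3700/(52.46 − 19.41) = 0.3700/33.05 = 0.01120 hr

Final: 0.01120 hr


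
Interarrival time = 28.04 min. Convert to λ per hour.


λ = 1/(interarrival time) in consistent units.
1 hour = 60 min, so λ = 60/28.04 = 2.1398 per hour

Final: 2.1398 /hr


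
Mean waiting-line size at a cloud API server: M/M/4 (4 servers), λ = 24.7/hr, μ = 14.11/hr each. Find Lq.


a = λ/μ = 1.7505; ρ = a/4 = 0.4376
P₀ = 0.170285
Lq = P₀·a^c·ρ / (c!·(1−ρ)²) = 0.170285·9.39031·0.4376/(24·0.31626)
= 0.09220

Final: 0.09220


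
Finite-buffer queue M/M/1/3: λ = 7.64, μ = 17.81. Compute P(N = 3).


ρ = λ/μ = 7.64/17.81 = 0.4290
P_K = (1−ρ)ρ^K/(1−ρ^(K+1)) = (0.5710·0.078938)/(1 − 0.033862)
= 0.045076/0.966138 = 0.046656

Final: 0.046656


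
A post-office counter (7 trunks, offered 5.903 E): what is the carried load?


B(7,5.903) = 0.178737 (Erlang-B)
Carried load = a(1 − B) = 5.903·(1 − 0.178737) = 5.903·0.821263 = 4.8479 E

Final: 4.8479 Erlangs


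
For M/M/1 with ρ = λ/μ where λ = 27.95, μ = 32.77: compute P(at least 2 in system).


ρ = 27.95/32.77 = 0.8529
P(N ≥ n) = ρ^n = 0.8529^2 = 0.727463

Final: 0.727463


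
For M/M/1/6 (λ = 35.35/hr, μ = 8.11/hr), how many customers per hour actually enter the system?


ρ = 4.3588; P_K = (1−ρ)ρ^6/(1−ρ^7) = 0.770606
λ_eff = λ(1 − P_K) = 35.35·(1 − 0.770606) = 35.35·0.229394 = 8.1091 /hr

Final: 8.1091 /hr


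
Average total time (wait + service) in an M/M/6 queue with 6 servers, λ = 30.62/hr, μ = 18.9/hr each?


a = 1.6201; ρ = 0.2700; P₀ = 0.197798
Lq = P₀·a^c·ρ/(c!(1−ρ)²) = 0.002517
Wq = Lq/λ = 0.002517/30.62 = 0.00008221 hr
W = Wq + 1/μ = 0.00008221 + 0.05291 = 0.05299 hr

Final: 0.05299 hr


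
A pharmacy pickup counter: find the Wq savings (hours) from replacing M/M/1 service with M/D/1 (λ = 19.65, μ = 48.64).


ρ = 19.65/48.64 = 0.4040
Wq(M/M/1) = ρ/(μ−λ) = 0.4040/28.99 = 0.01394 hr
Wq(M/D/1) = ρ/(2(μ−λ)) = 0.006968 hr
Savings = 0.01394 − 0.006968 = 0.006968 hr

Final: 0.006968 hr


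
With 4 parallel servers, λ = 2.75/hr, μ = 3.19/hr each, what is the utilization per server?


ρ = λ/(cμ) = 2.75/(4·3.19) = 2.75/12.76 = 0.2155

Final: 0.2155


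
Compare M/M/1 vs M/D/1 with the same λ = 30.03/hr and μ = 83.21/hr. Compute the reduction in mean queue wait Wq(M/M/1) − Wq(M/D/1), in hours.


ρ = 30.03/83.21 = 0.3609
Wq(M/M/1) = ρ/(μ−λ) = 0.3609/53.18 = 0.006786 hr
Wq(M/D/1) = ρ/(2(μ−λ)) = 0.003393 hr
Savings = 0.006786 − 0.003393 = 0.003393 hr

Final: 0.003393 hr


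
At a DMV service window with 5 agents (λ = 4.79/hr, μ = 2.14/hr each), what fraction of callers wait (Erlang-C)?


a = λ/μ = 2.2383; ρ = a/5 = 0.4477
P₀ = 0.105198 (from M/M/c formula)
C(c,a) = [a^c/(c!(1−ρ))]·P₀ = [56.18349/(120·0.5523)]·0.105198
= 0.84766·0.105198 = 0.089172

Final: 0.089172


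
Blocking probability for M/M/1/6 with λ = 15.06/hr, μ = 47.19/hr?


ρ = λ/μ = 15.06/47.19 = 0.3191
P_K = (1−ρ)ρ^K/(1−ρ^(K+1)) = (0.6809·0.001056)/(1 − 0.0003372)
= 0.0007193/0.999663 = 0.0007195

Final: 0.0007195


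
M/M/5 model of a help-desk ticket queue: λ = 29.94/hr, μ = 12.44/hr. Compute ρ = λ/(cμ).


ρ = λ/(cμ) = 29.94/(5·12.44) = 29.94/62.20 = 0.4814

Final: 0.4814


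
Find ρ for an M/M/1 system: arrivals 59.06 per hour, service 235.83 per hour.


ρ = λ/μ = 59.06/235.83 = 0.2504

Final: 0.2504


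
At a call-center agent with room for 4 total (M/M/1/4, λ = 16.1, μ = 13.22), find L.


ρ = 16.1/13.22 = 1.2179
L = ρ[1 − (K+1)ρ^K + Kρ^(K+1)] / [(1−ρ)(1−ρ^(K+1))]
Numerator: 1.2179·(1 − 5·2.199772 + 4·2.678996) = 0.873351
Denominator: (-0.2179)·(-1.678996) = 0.365772
L = 0.873351/0.365772 = 2.3877

Final: 2.3877


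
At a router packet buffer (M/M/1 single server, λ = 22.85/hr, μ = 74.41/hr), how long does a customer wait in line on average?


ρ = 22.85/74.41 = 0.3071
Wq = ρ/(μ−λ) = 0.3071/(74.41 − 22.85) = 0.3071/51.56 = 0.005956 hr

Final: 0.005956 hr


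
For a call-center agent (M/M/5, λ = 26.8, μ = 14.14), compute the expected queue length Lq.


a = λ/μ = 1.8953; ρ = a/5 = 0.3791
P₀ = 0.149428
Lq = P₀·a^c·ρ / (c!·(1−ρ)²) = 0.149428·24.45834·0.3791/(120·0.38556)
= 0.02994

Final: 0.02994


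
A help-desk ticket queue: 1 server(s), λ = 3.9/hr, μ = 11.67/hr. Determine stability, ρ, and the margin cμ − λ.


Total capacity cμ = 1·11.67 = 11.67/hr
ρ = λ/(cμ) = 3.9/11.67 = 0.3342
Stable ⇔ ρ < 1: YES
Spare capacity = cμ − λ = 11.67 − 3.9 = 7.77/hr

Final: ρ = 0.3342; stable; margin = 7.77/hr


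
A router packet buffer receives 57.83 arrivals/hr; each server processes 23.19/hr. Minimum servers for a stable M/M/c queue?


Stability requires cμ > λ ⇔ c > λ/μ.
λ/μ = 57.83/23.19 = 2.4937
Minimum integer c = ⌊2.4937⌋ + 1 = 3
Check: 3·23.19 = 69.57 > 57.83, while 2·23.19 = 46.38 ≤ 57.83

Final: 3 servers


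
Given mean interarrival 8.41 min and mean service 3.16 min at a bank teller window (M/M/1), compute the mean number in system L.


λ = 60/8.41 = 7.1344 /hr
μ = 60/3.16 = 18.9873 /hr
ρ = λ/μ = 7.1344/18.9873 = 0.3757
L = ρ/(1−ρ) = 0.3757/0.6243 = 0.6019

Final: 0.6019


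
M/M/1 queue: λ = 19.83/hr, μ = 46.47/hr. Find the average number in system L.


ρ = λ/μ = 19.83/46.47 = 0.4267
L = ρ/(1−ρ) = 0.4267/(1 − 0.4267) = 0.4267/0.5733 = 0.7444

Final: 0.7444


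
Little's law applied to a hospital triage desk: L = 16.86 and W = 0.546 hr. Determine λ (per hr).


λ = L/W = 16.86/0.546 = 30.8791 /hr

Final: 30.8791 /hr


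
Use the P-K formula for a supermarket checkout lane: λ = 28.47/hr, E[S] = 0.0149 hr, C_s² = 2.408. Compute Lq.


ρ = λ·E[S] = 28.47·0.0149 = 0.4242
Lq = ρ²(1+C_s²)/(2(1−ρ)) = 0.1799·(1+2.408)/(2·0.5758)
= 0.1799·3.4080/1.1516 = 0.53253

Final: 0.53253


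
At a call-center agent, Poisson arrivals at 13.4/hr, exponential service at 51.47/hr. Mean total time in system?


W = 1/(μ−λ) = 1/(51.47 − 13.4) = 1/38.07 = 0.02627 hr

Final: 0.02627 hr


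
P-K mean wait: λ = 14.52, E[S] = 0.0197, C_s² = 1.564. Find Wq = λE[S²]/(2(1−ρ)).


ρ = λ·E[S] = 14.52·0.0197 = 0.2860
E[S²] = E[S]²(1+C_s²) = 0.0197²·(1+1.564) = 0.0009951
Wq = λ·E[S²]/(2(1−ρ)) = 14.52·0.0009951/(2·0.7140) = 0.01012 hr

Final: 0.01012 hr


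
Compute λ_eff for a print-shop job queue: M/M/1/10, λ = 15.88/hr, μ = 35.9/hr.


ρ = 0.4423; P_K = (1−ρ)ρ^10/(1−ρ^11) = 0.0001600
λ_eff = λ(1 − P_K) = 15.88·(1 − 0.0001600) = 15.88·0.999840 = 15.8775 /hr

Final: 15.8775 /hr


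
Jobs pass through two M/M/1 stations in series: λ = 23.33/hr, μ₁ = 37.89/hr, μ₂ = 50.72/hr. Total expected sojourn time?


Each node sees arrival rate λ = 23.33/hr (tandem ⇒ throughput preserved).
W₁ = 1/(μ₁−λ) = 1/(37.89−23.33) = 0.06868 hr
W₂ = 1/(μ₂−λ) = 1/(50.72−23.33) = 0.03651 hr
W_total = W₁ + W₂ = 0.06868 + 0.03651 = 0.10519 hr

Final: 0.10519 hr


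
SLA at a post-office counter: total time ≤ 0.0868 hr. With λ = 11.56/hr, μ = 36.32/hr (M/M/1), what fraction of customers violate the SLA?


W ~ Exponential(μ−λ) for M/M/1.
μ − λ = 36.32 − 11.56 = 24.7600
P(W > t) = e^{−(μ−λ)t} = e^{−2.1492} = 0.116581

Final: 0.116581


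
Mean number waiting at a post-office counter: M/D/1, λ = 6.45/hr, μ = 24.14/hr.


ρ = 6.45/24.14 = 0.2672
M/D/1: Lq = ρ²/(2(1−ρ)) = 0.07139/(2·0.7328) = 0.04871

Final: 0.04871


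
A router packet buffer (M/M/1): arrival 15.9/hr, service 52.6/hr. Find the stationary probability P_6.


ρ = 15.9/52.6 = 0.3023
P_n = (1−ρ)·ρ^n = (1 − 0.3023)·0.3023^6 = 0.6977·0.0007629 = 0.0005323

Final: 0.0005323


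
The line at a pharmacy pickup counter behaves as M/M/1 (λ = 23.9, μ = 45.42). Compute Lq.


ρ = 23.9/45.42 = 0.5262
Lq = ρ²/(1−ρ) = 0.2769/0.4738 = 0.5844

Final: 0.5844


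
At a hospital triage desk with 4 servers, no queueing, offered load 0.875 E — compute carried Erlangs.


B(4,0.875) = 0.010203 (Erlang-B)
Carried load = a(1 − B) = 0.875·(1 − 0.010203) = 0.875·0.989797 = 0.8661 E

Final: 0.8661 Erlangs


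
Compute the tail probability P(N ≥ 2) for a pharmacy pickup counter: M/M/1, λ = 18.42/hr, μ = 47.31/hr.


ρ = 18.42/47.31 = 0.3893
P(N ≥ n) = ρ^n = 0.3893^2 = 0.151591

Final: 0.151591


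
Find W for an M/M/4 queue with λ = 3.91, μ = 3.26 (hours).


a = 1.1994; ρ = 0.2998; P₀ = 0.300358
Lq = P₀·a^c·ρ/(c!(1−ρ)²) = 0.01584
Wq = Lq/λ = 0.01584/3.91 = 0.004051 hr
W = Wq + 1/μ = 0.004051 + 0.30675 = 0.31080 hr

Final: 0.31080 hr


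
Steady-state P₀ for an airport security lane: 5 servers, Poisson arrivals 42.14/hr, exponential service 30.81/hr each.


a = λ/μ = 42.14/30.81 = 1.3677; ρ = a/c = 0.2735
Σ_{k=0}^{4} a^k/k! (terms k=0..4) = 1.00000 + 1.36774 + 0.93535 + 0.42644 + 0.14581 = 3.87534
Tail: a^5/(5!(1−ρ)) = 4.78646/(120·0.7265) = 0.05491
P₀ = 1/(3.87534 + 0.05491) = 1/3.93025 = 0.254437

Final: 0.254437


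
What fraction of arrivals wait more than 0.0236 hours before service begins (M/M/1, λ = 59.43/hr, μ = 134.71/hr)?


ρ = 59.43/134.71 = 0.4412
P(Wq > t) = ρ·e^{−(μ−λ)t} = 0.4412·e^{−1.7766}
= 0.4412·0.169211 = 0.074651

Final: 0.074651


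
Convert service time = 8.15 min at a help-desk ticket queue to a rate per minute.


μ = 1/(service time) in consistent units.
1 minute = 1 min, so μ = 1/8.15 = 0.1227 per minute

Final: 0.1227 /min


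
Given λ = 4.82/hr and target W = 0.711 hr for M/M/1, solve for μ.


W = 1/(μ−λ) ⇒ μ − λ = 1/W = 1/0.711 = 1.4065
μ = λ + 1/W = 4.82 + 1.4065 = 6.2265 per hr

Final: 6.2265 /hr


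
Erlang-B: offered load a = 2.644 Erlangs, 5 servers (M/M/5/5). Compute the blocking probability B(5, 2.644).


B(c,a) = (a^c/c!) / Σ_{k=0}^{c} a^k/k!
a^5/5! = 1.076778
Σ terms (k=0..5): 1.00000 + 2.64400 + 3.49537 + 3.08058 + 2.03627 + 1.07678 = 13.332996
B = 1.076778/13.332996 = 0.080760

Final: 0.080760


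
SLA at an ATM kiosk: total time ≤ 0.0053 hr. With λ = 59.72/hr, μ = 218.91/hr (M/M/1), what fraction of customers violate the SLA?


W ~ Exponential(μ−λ) for M/M/1.
μ − λ = 218.91 − 59.72 = 159.1900
P(W > t) = e^{−(μ−λ)t} = e^{−0.8437} = 0.430113

Final: 0.430113


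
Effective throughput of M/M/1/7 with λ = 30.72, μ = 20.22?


ρ = 1.5193; P_K = (1−ρ)ρ^7/(1−ρ^8) = 0.354277
λ_eff = λ(1 − P_K) = 30.72·(1 − 0.354277) = 30.72·0.645723 = 19.8366 /hr

Final: 19.8366 /hr


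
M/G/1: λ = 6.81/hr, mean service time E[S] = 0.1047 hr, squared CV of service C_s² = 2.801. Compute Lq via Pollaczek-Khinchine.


ρ = λ·E[S] = 6.81·0.1047 = 0.7130
Lq = ρ²(1+C_s²)/(2(1−ρ)) = 0.5084·(1+2.801)/(2·0.2870)
= 0.5084·3.8010/0.5740 = 3.36654

Final: 3.36654


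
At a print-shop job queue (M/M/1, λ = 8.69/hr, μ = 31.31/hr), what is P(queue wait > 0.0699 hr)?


ρ = 8.69/31.31 = 0.2775
P(Wq > t) = ρ·e^{−(μ−λ)t} = 0.2775·e^{−1.5811}
= 0.2775·0.205741 = 0.057103

Final: 0.057103


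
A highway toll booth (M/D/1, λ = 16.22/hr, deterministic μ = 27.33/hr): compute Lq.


ρ = 16.22/27.33 = 0.5935
M/D/1: Lq = ρ²/(2(1−ρ)) = 0.3522/(2·0.4065) = 0.43323

Final: 0.43323


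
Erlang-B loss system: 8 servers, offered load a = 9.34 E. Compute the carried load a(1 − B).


B(8,9.34) = 0.306399 (Erlang-B)
Carried load = a(1 − B) = 9.34·(1 − 0.306399) = 9.34·0.693601 = 6.4782 E

Final: 6.4782 Erlangs


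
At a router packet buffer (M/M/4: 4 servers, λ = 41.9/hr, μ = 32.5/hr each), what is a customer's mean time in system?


a = 1.2892; ρ = 0.3223; P₀ = 0.274176
Lq = P₀·a^c·ρ/(c!(1−ρ)²) = 0.02215
Wq = Lq/λ = 0.02215/41.9 = 0.0005286 hr
W = Wq + 1/μ = 0.0005286 + 0.03077 = 0.03130 hr

Final: 0.03130 hr


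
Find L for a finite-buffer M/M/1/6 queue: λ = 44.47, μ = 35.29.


ρ = 44.47/35.29 = 1.2601
L = ρ[1 − (K+1)ρ^K + Kρ^(K+1)] / [(1−ρ)(1−ρ^(K+1))]
Numerator: 1.2601·(1 − 7·4.003989 + 6·5.045547) = 4.089583
Denominator: (-0.2601)·(-4.045547) = 1.052370
L = 4.089583/1.052370 = 3.8861

Final: 3.8861
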